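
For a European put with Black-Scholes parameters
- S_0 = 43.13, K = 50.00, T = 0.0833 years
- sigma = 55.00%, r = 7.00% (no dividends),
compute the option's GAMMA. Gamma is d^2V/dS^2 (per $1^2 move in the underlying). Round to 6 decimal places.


d1 = -0.8150083344; d2 = -0.9737479010
phi(d1) = 0.2862018849; exp(-qT) = 1.0000000000; exp(-rT) = 0.9941859673
Gamma = exp(-qT) * phi(d1) / (S * sigma * sqrt(T)) = 1.0000000000 * 0.2862018849 / (43.1300 * 0.5500 * 0.2886173938) = 0.041803

Answer: Gamma = 0.041803


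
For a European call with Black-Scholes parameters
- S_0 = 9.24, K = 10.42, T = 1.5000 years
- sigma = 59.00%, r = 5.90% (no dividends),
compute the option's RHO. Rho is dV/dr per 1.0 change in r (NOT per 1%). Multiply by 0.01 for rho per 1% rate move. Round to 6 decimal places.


Answer: Rho = 4.902504

Derivation:
d1 = 0.3174508944; d2 = -0.4051485798
phi(d1) = 0.3793386003; exp(-qT) = 1.0000000000; exp(-rT) = 0.9153031107
N(d2) = 0.3426841496
Rho = K*T*exp(-rT)*N(d2) = 10.4200 * 1.5000 * 0.9153031107 * 0.3426841496 = 4.902504


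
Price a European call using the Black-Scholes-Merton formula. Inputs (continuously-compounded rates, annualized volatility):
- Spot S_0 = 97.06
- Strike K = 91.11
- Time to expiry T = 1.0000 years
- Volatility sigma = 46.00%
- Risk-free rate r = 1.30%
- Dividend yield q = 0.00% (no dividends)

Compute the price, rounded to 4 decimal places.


Answer: Price = 20.8002

Derivation:
d1 = (ln(S/K) + (r - q + 0.5*sigma^2) * T) / (sigma * sqrt(T)) = 0.39578647
d2 = d1 - sigma * sqrt(T) = -0.06421353
exp(-rT) = 0.98708414; exp(-qT) = 1.00000000
C = S_0 * exp(-qT) * N(d1) - K * exp(-rT) * N(d2)
N(d1) = 0.65386872; N(d2) = 0.47440010
C = 97.0600 * 1.00000000 * 0.65386872 - 91.1100 * 0.98708414 * 0.47440010 = 20.8002


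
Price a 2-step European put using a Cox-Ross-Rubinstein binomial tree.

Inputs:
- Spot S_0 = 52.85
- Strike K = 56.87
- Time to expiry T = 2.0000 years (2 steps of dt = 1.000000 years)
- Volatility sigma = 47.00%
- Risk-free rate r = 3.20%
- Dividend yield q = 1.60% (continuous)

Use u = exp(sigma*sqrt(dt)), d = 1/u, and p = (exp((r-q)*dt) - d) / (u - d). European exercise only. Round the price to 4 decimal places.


Answer: Price = V(0,0) = 13.9971

Derivation:
dt = T/N = 1.000000
u = exp(sigma*sqrt(dt)) = 1.599994; d = 1/u = 0.625002
p = (exp((r-q)*dt) - d) / (u - d) = 0.401159
Discount per step: exp(-r*dt) = 0.968507
Stock lattice S(k, i) with i counting down-moves:
  k=0: S(0,0) = 52.8500
  k=1: S(1,0) = 84.5597; S(1,1) = 33.0314
  k=2: S(2,0) = 135.2950; S(2,1) = 52.8500; S(2,2) = 20.6447
Terminal payoffs V(N, i) = max(K - S_T, 0):
  V(2,0) = 0.000000; V(2,1) = 4.020000; V(2,2) = 36.225319
Backward induction: V(k, i) = exp(-r*dt) * [p * V(k+1, i) + (1-p) * V(k+1, i+1)].
  V(1,0) = exp(-r*dt) * [p*0.000000 + (1-p)*4.020000] = 2.331527
  V(1,1) = exp(-r*dt) * [p*4.020000 + (1-p)*36.225319] = 22.571896
  V(0,0) = exp(-r*dt) * [p*2.331527 + (1-p)*22.571896] = 13.997145


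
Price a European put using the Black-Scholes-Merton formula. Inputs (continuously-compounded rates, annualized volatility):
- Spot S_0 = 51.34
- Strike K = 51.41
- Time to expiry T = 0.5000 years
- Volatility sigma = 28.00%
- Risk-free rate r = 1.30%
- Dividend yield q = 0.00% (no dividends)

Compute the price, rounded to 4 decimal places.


d1 = (ln(S/K) + (r - q + 0.5*sigma^2) * T) / (sigma * sqrt(T)) = 0.12494309
d2 = d1 - sigma * sqrt(T) = -0.07304681
exp(-rT) = 0.99352108; exp(-qT) = 1.00000000
P = K * exp(-rT) * N(-d2) - S_0 * exp(-qT) * N(-d1)
N(-d1) = 0.45028430; N(-d2) = 0.52911557
P = 51.4100 * 0.99352108 * 0.52911557 - 51.3400 * 1.00000000 * 0.45028430 = 3.9080

Answer: Price = 3.9080


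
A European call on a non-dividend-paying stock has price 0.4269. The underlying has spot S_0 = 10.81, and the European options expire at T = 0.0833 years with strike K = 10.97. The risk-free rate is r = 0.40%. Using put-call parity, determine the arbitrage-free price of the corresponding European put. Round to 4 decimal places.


Answer: Put price = 0.5832

Derivation:
Put-call parity: C - P = S_0 * exp(-qT) - K * exp(-rT).
S_0 * exp(-qT) = 10.8100 * 1.00000000 = 10.81000000
K * exp(-rT) = 10.9700 * 0.99966686 = 10.96634540
P = C - S*exp(-qT) + K*exp(-rT)
P = 0.4269 - 10.81000000 + 10.96634540 = 0.5832


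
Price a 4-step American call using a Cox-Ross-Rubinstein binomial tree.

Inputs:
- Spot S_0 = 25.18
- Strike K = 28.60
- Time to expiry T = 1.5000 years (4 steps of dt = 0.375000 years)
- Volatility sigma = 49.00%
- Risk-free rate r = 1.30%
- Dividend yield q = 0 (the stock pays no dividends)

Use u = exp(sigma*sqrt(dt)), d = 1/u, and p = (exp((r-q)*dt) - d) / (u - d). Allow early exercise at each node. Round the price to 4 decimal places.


dt = T/N = 0.375000
u = exp(sigma*sqrt(dt)) = 1.349943; d = 1/u = 0.740772
p = (exp((r-q)*dt) - d) / (u - d) = 0.433564
Discount per step: exp(-r*dt) = 0.995137
Stock lattice S(k, i) with i counting down-moves:
  k=0: S(0,0) = 25.1800
  k=1: S(1,0) = 33.9916; S(1,1) = 18.6526
  k=2: S(2,0) = 45.8867; S(2,1) = 25.1800; S(2,2) = 13.8173
  k=3: S(3,0) = 61.9444; S(3,1) = 33.9916; S(3,2) = 18.6526; S(3,3) = 10.2355
  k=4: S(4,0) = 83.6214; S(4,1) = 45.8867; S(4,2) = 25.1800; S(4,3) = 13.8173; S(4,4) = 7.5822
Terminal payoffs V(N, i) = max(S_T - K, 0):
  V(4,0) = 55.021445; V(4,1) = 17.286686; V(4,2) = 0.000000; V(4,3) = 0.000000; V(4,4) = 0.000000
Backward induction: V(k, i) = exp(-r*dt) * [p * V(k+1, i) + (1-p) * V(k+1, i+1)]; then take max(V_cont, immediate exercise) for American.
  V(3,0) = exp(-r*dt) * [p*55.021445 + (1-p)*17.286686] = 33.483504; exercise = 33.344419; V(3,0) = max -> 33.483504
  V(3,1) = exp(-r*dt) * [p*17.286686 + (1-p)*0.000000] = 7.458443; exercise = 5.391569; V(3,1) = max -> 7.458443
  V(3,2) = exp(-r*dt) * [p*0.000000 + (1-p)*0.000000] = 0.000000; exercise = 0.000000; V(3,2) = max -> 0.000000
  V(3,3) = exp(-r*dt) * [p*0.000000 + (1-p)*0.000000] = 0.000000; exercise = 0.000000; V(3,3) = max -> 0.000000
  V(2,0) = exp(-r*dt) * [p*33.483504 + (1-p)*7.458443] = 18.650839; exercise = 17.286686; V(2,0) = max -> 18.650839
  V(2,1) = exp(-r*dt) * [p*7.458443 + (1-p)*0.000000] = 3.217990; exercise = 0.000000; V(2,1) = max -> 3.217990
  V(2,2) = exp(-r*dt) * [p*0.000000 + (1-p)*0.000000] = 0.000000; exercise = 0.000000; V(2,2) = max -> 0.000000
  V(1,0) = exp(-r*dt) * [p*18.650839 + (1-p)*3.217990] = 9.860935; exercise = 5.391569; V(1,0) = max -> 9.860935
  V(1,1) = exp(-r*dt) * [p*3.217990 + (1-p)*0.000000] = 1.388421; exercise = 0.000000; V(1,1) = max -> 1.388421
  V(0,0) = exp(-r*dt) * [p*9.860935 + (1-p)*1.388421] = 5.037185; exercise = 0.000000; V(0,0) = max -> 5.037185

Answer: Price = V(0,0) = 5.0372


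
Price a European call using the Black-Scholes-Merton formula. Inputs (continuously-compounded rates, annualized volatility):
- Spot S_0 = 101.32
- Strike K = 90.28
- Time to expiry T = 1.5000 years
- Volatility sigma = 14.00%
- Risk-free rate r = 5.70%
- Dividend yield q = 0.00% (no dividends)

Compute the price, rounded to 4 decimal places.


Answer: Price = 19.3702

Derivation:
d1 = (ln(S/K) + (r - q + 0.5*sigma^2) * T) / (sigma * sqrt(T)) = 1.25721737
d2 = d1 - sigma * sqrt(T) = 1.08575309
exp(-rT) = 0.91805314; exp(-qT) = 1.00000000
C = S_0 * exp(-qT) * N(d1) - K * exp(-rT) * N(d2)
N(d1) = 0.89566253; N(d2) = 0.86120588
C = 101.3200 * 1.00000000 * 0.89566253 - 90.2800 * 0.91805314 * 0.86120588 = 19.3702


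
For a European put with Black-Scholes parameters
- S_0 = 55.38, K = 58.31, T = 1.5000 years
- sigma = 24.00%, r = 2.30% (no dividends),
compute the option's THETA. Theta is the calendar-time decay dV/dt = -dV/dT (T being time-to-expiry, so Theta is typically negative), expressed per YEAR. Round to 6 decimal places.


Answer: Theta = -1.403113

Derivation:
d1 = 0.0889467986; d2 = -0.2049919705
phi(d1) = 0.3973672751; exp(-qT) = 1.0000000000; exp(-rT) = 0.9660883397
Theta = -S*exp(-qT)*phi(d1)*sigma/(2*sqrt(T)) + r*K*exp(-rT)*N(-d2) - q*S*exp(-qT)*N(-d1)
N(-d1) = 0.4645620955; N(-d2) = 0.5812108008; sqrt(T) = 1.2247448714
Term 1 = -55.3800 * 1.0000000000 * 0.3973672751 * 0.2400 / (2 * 1.2247448714) = -2.1561584172
Term 2 = 0.0230 * 58.3100 * 0.9660883397 * 0.5812108008 = 0.7530458060
Term 3 = 0 (no dividend yield, q = 0)
Theta = -2.1561584172 + (0.7530458060) + (0.0000000000) = -1.403113


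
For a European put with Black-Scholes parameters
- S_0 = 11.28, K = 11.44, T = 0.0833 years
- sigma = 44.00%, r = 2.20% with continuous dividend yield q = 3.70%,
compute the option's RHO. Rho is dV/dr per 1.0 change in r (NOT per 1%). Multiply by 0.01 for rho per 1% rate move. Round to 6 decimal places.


d1 = -0.0572541556; d2 = -0.1842458089
phi(d1) = 0.3982889419; exp(-qT) = 0.9969226448; exp(-rT) = 0.9981690782
N(-d2) = 0.5730896879
Rho = -K*T*exp(-rT)*N(-d2) = -11.4400 * 0.0833 * 0.9981690782 * 0.5730896879 = -0.545127

Answer: Rho = -0.545127


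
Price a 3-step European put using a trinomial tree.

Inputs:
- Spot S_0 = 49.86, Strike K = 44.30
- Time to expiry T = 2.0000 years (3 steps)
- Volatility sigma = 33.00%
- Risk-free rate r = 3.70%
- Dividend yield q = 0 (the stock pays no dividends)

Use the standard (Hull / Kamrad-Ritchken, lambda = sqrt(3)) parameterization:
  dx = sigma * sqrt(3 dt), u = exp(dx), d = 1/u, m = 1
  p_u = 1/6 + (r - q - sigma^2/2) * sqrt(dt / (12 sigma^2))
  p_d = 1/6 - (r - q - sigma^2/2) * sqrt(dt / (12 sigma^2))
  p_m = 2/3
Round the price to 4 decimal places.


dt = T/N = 0.666667; dx = sigma*sqrt(3*dt) = 0.466690
u = exp(dx) = 1.594708; d = 1/u = 0.627074
p_u = 0.154203, p_m = 0.666667, p_d = 0.179130
Discount per step: exp(-r*dt) = 0.975635
Stock lattice S(k, j) with j the centered position index:
  k=0: S(0,+0) = 49.8600
  k=1: S(1,-1) = 31.2659; S(1,+0) = 49.8600; S(1,+1) = 79.5121
  k=2: S(2,-2) = 19.6060; S(2,-1) = 31.2659; S(2,+0) = 49.8600; S(2,+1) = 79.5121; S(2,+2) = 126.7986
  k=3: S(3,-3) = 12.2944; S(3,-2) = 19.6060; S(3,-1) = 31.2659; S(3,+0) = 49.8600; S(3,+1) = 79.5121; S(3,+2) = 126.7986; S(3,+3) = 202.2067
Terminal payoffs V(N, j) = max(K - S_T, 0):
  V(3,-3) = 32.005554; V(3,-2) = 24.693951; V(3,-1) = 13.034083; V(3,+0) = 0.000000; V(3,+1) = 0.000000; V(3,+2) = 0.000000; V(3,+3) = 0.000000
Backward induction: V(k, j) = exp(-r*dt) * [p_u * V(k+1, j+1) + p_m * V(k+1, j) + p_d * V(k+1, j-1)]
  V(2,-2) = exp(-r*dt) * [p_u*13.034083 + p_m*24.693951 + p_d*32.005554] = 23.615924
  V(2,-1) = exp(-r*dt) * [p_u*0.000000 + p_m*13.034083 + p_d*24.693951] = 12.793331
  V(2,+0) = exp(-r*dt) * [p_u*0.000000 + p_m*0.000000 + p_d*13.034083] = 2.277912
  V(2,+1) = exp(-r*dt) * [p_u*0.000000 + p_m*0.000000 + p_d*0.000000] = 0.000000
  V(2,+2) = exp(-r*dt) * [p_u*0.000000 + p_m*0.000000 + p_d*0.000000] = 0.000000
  V(1,-1) = exp(-r*dt) * [p_u*2.277912 + p_m*12.793331 + p_d*23.615924] = 12.791040
  V(1,+0) = exp(-r*dt) * [p_u*0.000000 + p_m*2.277912 + p_d*12.793331] = 3.717444
  V(1,+1) = exp(-r*dt) * [p_u*0.000000 + p_m*0.000000 + p_d*2.277912] = 0.398101
  V(0,+0) = exp(-r*dt) * [p_u*0.398101 + p_m*3.717444 + p_d*12.791040] = 4.713242

Answer: Price = V(0,0) = 4.7132


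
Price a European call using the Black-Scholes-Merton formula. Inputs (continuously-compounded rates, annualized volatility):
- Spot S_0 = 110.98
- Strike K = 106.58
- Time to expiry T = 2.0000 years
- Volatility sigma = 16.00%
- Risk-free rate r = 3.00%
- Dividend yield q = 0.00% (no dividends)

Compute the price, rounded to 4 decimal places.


d1 = (ln(S/K) + (r - q + 0.5*sigma^2) * T) / (sigma * sqrt(T)) = 0.55708580
d2 = d1 - sigma * sqrt(T) = 0.33081163
exp(-rT) = 0.94176453; exp(-qT) = 1.00000000
C = S_0 * exp(-qT) * N(d1) - K * exp(-rT) * N(d2)
N(d1) = 0.71126560; N(d2) = 0.62960661
C = 110.9800 * 1.00000000 * 0.71126560 - 106.5800 * 0.94176453 * 0.62960661 = 15.7406

Answer: Price = 15.7406


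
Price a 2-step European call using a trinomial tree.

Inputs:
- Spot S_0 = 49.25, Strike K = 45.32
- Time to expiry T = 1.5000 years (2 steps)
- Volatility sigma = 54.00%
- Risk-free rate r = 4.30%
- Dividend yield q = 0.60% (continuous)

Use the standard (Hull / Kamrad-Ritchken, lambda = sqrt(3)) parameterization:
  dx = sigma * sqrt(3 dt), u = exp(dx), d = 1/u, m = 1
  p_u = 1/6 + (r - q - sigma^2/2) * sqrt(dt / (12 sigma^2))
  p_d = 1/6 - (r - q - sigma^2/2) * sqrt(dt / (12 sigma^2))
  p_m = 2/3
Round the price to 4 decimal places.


Answer: Price = V(0,0) = 13.9106

Derivation:
dt = T/N = 0.750000; dx = sigma*sqrt(3*dt) = 0.810000
u = exp(dx) = 2.247908; d = 1/u = 0.444858
p_u = 0.116296, p_m = 0.666667, p_d = 0.217037
Discount per step: exp(-r*dt) = 0.968264
Stock lattice S(k, j) with j the centered position index:
  k=0: S(0,+0) = 49.2500
  k=1: S(1,-1) = 21.9093; S(1,+0) = 49.2500; S(1,+1) = 110.7095
  k=2: S(2,-2) = 9.7465; S(2,-1) = 21.9093; S(2,+0) = 49.2500; S(2,+1) = 110.7095; S(2,+2) = 248.8647
Terminal payoffs V(N, j) = max(S_T - K, 0):
  V(2,-2) = 0.000000; V(2,-1) = 0.000000; V(2,+0) = 3.930000; V(2,+1) = 65.389468; V(2,+2) = 203.544698
Backward induction: V(k, j) = exp(-r*dt) * [p_u * V(k+1, j+1) + p_m * V(k+1, j) + p_d * V(k+1, j-1)]
  V(1,-1) = exp(-r*dt) * [p_u*3.930000 + p_m*0.000000 + p_d*0.000000] = 0.442540
  V(1,+0) = exp(-r*dt) * [p_u*65.389468 + p_m*3.930000 + p_d*0.000000] = 9.900072
  V(1,+1) = exp(-r*dt) * [p_u*203.544698 + p_m*65.389468 + p_d*3.930000] = 65.955687
  V(0,+0) = exp(-r*dt) * [p_u*65.955687 + p_m*9.900072 + p_d*0.442540] = 13.910569


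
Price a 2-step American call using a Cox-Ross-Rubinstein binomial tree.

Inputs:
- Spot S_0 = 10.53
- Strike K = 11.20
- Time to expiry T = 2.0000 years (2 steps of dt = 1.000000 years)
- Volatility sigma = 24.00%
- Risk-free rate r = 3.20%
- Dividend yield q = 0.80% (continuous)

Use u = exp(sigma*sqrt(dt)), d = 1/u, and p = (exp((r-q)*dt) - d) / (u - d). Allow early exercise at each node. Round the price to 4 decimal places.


Answer: Price = V(0,0) = 1.3123

Derivation:
dt = T/N = 1.000000
u = exp(sigma*sqrt(dt)) = 1.271249; d = 1/u = 0.786628
p = (exp((r-q)*dt) - d) / (u - d) = 0.490409
Discount per step: exp(-r*dt) = 0.968507
Stock lattice S(k, i) with i counting down-moves:
  k=0: S(0,0) = 10.5300
  k=1: S(1,0) = 13.3863; S(1,1) = 8.2832
  k=2: S(2,0) = 17.0173; S(2,1) = 10.5300; S(2,2) = 6.5158
Terminal payoffs V(N, i) = max(S_T - K, 0):
  V(2,0) = 5.817263; V(2,1) = 0.000000; V(2,2) = 0.000000
Backward induction: V(k, i) = exp(-r*dt) * [p * V(k+1, i) + (1-p) * V(k+1, i+1)]; then take max(V_cont, immediate exercise) for American.
  V(1,0) = exp(-r*dt) * [p*5.817263 + (1-p)*0.000000] = 2.762991; exercise = 2.186254; V(1,0) = max -> 2.762991
  V(1,1) = exp(-r*dt) * [p*0.000000 + (1-p)*0.000000] = 0.000000; exercise = 0.000000; V(1,1) = max -> 0.000000
  V(0,0) = exp(-r*dt) * [p*2.762991 + (1-p)*0.000000] = 1.312321; exercise = 0.000000; V(0,0) = max -> 1.312321


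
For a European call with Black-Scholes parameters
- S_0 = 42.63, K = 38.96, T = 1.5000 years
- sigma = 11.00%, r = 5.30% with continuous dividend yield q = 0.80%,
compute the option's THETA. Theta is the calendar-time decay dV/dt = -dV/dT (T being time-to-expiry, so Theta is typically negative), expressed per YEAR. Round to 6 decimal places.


d1 = 1.2366044991; d2 = 1.1018825632
phi(d1) = 0.1857165157; exp(-qT) = 0.9880717129; exp(-rT) = 0.9235780200
Theta = -S*exp(-qT)*phi(d1)*sigma/(2*sqrt(T)) - r*K*exp(-rT)*N(d2) + q*S*exp(-qT)*N(d1)
N(d1) = 0.8918830256; N(d2) = 0.8647436350; sqrt(T) = 1.2247448714
Term 1 = -42.6300 * 0.9880717129 * 0.1857165157 * 0.1100 / (2 * 1.2247448714) = -0.3512945288
Term 2 = -0.0530 * 38.9600 * 0.9235780200 * 0.8647436350 = -1.6491333734
Term 3 = 0.0080 * 42.6300 * 0.9880717129 * 0.8918830256 = 0.3005395864
Theta = -0.3512945288 + (-1.6491333734) + (0.3005395864) = -1.699888

Answer: Theta = -1.699888


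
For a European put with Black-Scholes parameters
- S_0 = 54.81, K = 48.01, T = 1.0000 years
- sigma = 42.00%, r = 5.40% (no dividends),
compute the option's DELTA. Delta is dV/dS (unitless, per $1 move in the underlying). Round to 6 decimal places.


d1 = 0.6539603250; d2 = 0.2339603250
phi(d1) = 0.3221395035; exp(-qT) = 1.0000000000; exp(-rT) = 0.9474321065
N(-d1) = 0.2565686835
Delta = -exp(-qT) * N(-d1) = -1.0000000000 * 0.2565686835 = -0.256569

Answer: Delta = -0.256569


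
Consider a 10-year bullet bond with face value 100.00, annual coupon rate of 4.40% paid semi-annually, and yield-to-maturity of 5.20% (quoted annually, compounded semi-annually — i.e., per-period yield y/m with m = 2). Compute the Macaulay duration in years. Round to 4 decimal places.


Coupon per period c = face * coupon_rate / m = 2.200000
Periods per year m = 2; per-period yield y/m = 0.026000
Number of cashflows N = 20
Cashflows (t years, CF_t, discount factor 1/(1+y/m)^(m*t), PV):
  t = 0.5000: CF_t = 2.200000, DF = 0.974659, PV = 2.144250
  t = 1.0000: CF_t = 2.200000, DF = 0.949960, PV = 2.089912
  t = 1.5000: CF_t = 2.200000, DF = 0.925887, PV = 2.036951
  t = 2.0000: CF_t = 2.200000, DF = 0.902424, PV = 1.985332
  t = 2.5000: CF_t = 2.200000, DF = 0.879555, PV = 1.935022
  t = 3.0000: CF_t = 2.200000, DF = 0.857266, PV = 1.885986
  t = 3.5000: CF_t = 2.200000, DF = 0.835542, PV = 1.838193
  t = 4.0000: CF_t = 2.200000, DF = 0.814369, PV = 1.791611
  t = 4.5000: CF_t = 2.200000, DF = 0.793732, PV = 1.746210
  t = 5.0000: CF_t = 2.200000, DF = 0.773618, PV = 1.701959
  t = 5.5000: CF_t = 2.200000, DF = 0.754013, PV = 1.658829
  t = 6.0000: CF_t = 2.200000, DF = 0.734906, PV = 1.616793
  t = 6.5000: CF_t = 2.200000, DF = 0.716282, PV = 1.575821
  t = 7.0000: CF_t = 2.200000, DF = 0.698131, PV = 1.535888
  t = 7.5000: CF_t = 2.200000, DF = 0.680440, PV = 1.496967
  t = 8.0000: CF_t = 2.200000, DF = 0.663197, PV = 1.459032
  t = 8.5000: CF_t = 2.200000, DF = 0.646390, PV = 1.422059
  t = 9.0000: CF_t = 2.200000, DF = 0.630010, PV = 1.386022
  t = 9.5000: CF_t = 2.200000, DF = 0.614045, PV = 1.350899
  t = 10.0000: CF_t = 102.200000, DF = 0.598484, PV = 61.165099
Price P = sum_t PV_t = 93.822836
Macaulay numerator sum_t t * PV_t:
  t * PV_t at t = 0.5000: 1.072125
  t * PV_t at t = 1.0000: 2.089912
  t * PV_t at t = 1.5000: 3.055427
  t * PV_t at t = 2.0000: 3.970665
  t * PV_t at t = 2.5000: 4.837555
  t * PV_t at t = 3.0000: 5.657959
  t * PV_t at t = 3.5000: 6.433676
  t * PV_t at t = 4.0000: 7.166445
  t * PV_t at t = 4.5000: 7.857944
  t * PV_t at t = 5.0000: 8.509795
  t * PV_t at t = 5.5000: 9.123561
  t * PV_t at t = 6.0000: 9.700756
  t * PV_t at t = 6.5000: 10.242839
  t * PV_t at t = 7.0000: 10.751218
  t * PV_t at t = 7.5000: 11.227254
  t * PV_t at t = 8.0000: 11.672258
  t * PV_t at t = 8.5000: 12.087500
  t * PV_t at t = 9.0000: 12.474200
  t * PV_t at t = 9.5000: 12.833539
  t * PV_t at t = 10.0000: 611.650986
Macaulay duration D = (sum_t t * PV_t) / P = 762.415613 / 93.822836 = 8.126120

Answer: Macaulay duration = 8.1261 years


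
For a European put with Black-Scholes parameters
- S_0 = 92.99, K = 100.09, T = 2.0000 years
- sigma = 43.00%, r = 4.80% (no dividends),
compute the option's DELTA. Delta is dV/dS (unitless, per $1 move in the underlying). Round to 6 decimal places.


Answer: Delta = -0.366579

Derivation:
d1 = 0.3409277182; d2 = -0.2671841136
phi(d1) = 0.3764182496; exp(-qT) = 1.0000000000; exp(-rT) = 0.9084640161
N(-d1) = 0.3665789987
Delta = -exp(-qT) * N(-d1) = -1.0000000000 * 0.3665789987 = -0.366579


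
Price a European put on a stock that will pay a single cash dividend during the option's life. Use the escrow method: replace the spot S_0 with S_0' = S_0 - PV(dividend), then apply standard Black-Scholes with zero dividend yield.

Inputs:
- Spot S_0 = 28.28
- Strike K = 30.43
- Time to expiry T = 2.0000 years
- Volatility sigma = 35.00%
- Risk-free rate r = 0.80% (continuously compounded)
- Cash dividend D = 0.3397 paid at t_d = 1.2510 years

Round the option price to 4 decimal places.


PV(D) = D * exp(-r * t_d) = 0.3397 * 0.99004191 = 0.33631724
S_0' = S_0 - PV(D) = 28.2800 - 0.33631724 = 27.94368276
d1 = (ln(S_0'/K) + (r + sigma^2/2)*T) / (sigma*sqrt(T)) = 0.10760588
d2 = d1 - sigma*sqrt(T) = -0.38736887
exp(-rT) = 0.98412732
N(-d1) = 0.45715417; N(-d2) = 0.65075843
P = K * exp(-rT) * N(-d2) - S_0' * N(-d1) = 30.4300 * 0.98412732 * 0.65075843 - 27.94368276 * 0.45715417 = 6.7137

Answer: Price = 6.7137


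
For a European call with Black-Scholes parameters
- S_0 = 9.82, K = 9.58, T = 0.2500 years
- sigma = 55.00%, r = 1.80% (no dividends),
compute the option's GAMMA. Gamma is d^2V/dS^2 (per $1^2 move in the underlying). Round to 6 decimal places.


Answer: Gamma = 0.143402

Derivation:
d1 = 0.2438401105; d2 = -0.0311598895
phi(d1) = 0.3872566866; exp(-qT) = 1.0000000000; exp(-rT) = 0.9955101098
Gamma = exp(-qT) * phi(d1) / (S * sigma * sqrt(T)) = 1.0000000000 * 0.3872566866 / (9.8200 * 0.5500 * 0.5000000000) = 0.143402


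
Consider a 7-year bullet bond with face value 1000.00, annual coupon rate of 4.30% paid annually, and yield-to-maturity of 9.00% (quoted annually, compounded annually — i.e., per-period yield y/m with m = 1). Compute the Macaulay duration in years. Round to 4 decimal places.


Coupon per period c = face * coupon_rate / m = 43.000000
Periods per year m = 1; per-period yield y/m = 0.090000
Number of cashflows N = 7
Cashflows (t years, CF_t, discount factor 1/(1+y/m)^(m*t), PV):
  t = 1.0000: CF_t = 43.000000, DF = 0.917431, PV = 39.449541
  t = 2.0000: CF_t = 43.000000, DF = 0.841680, PV = 36.192240
  t = 3.0000: CF_t = 43.000000, DF = 0.772183, PV = 33.203890
  t = 4.0000: CF_t = 43.000000, DF = 0.708425, PV = 30.462284
  t = 5.0000: CF_t = 43.000000, DF = 0.649931, PV = 27.947050
  t = 6.0000: CF_t = 43.000000, DF = 0.596267, PV = 25.639495
  t = 7.0000: CF_t = 1043.000000, DF = 0.547034, PV = 570.556717
Price P = sum_t PV_t = 763.451217
Macaulay numerator sum_t t * PV_t:
  t * PV_t at t = 1.0000: 39.449541
  t * PV_t at t = 2.0000: 72.384479
  t * PV_t at t = 3.0000: 99.611669
  t * PV_t at t = 4.0000: 121.849136
  t * PV_t at t = 5.0000: 139.735248
  t * PV_t at t = 6.0000: 153.836970
  t * PV_t at t = 7.0000: 3993.897022
Macaulay duration D = (sum_t t * PV_t) / P = 4620.764066 / 763.451217 = 6.052468

Answer: Macaulay duration = 6.0525 years


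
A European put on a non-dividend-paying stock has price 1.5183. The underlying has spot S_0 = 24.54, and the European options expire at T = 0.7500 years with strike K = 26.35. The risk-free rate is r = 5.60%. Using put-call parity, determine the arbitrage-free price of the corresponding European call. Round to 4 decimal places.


Answer: Call price = 0.7921

Derivation:
Put-call parity: C - P = S_0 * exp(-qT) - K * exp(-rT).
S_0 * exp(-qT) = 24.5400 * 1.00000000 = 24.54000000
K * exp(-rT) = 26.3500 * 0.95886978 = 25.26621872
C = P + S*exp(-qT) - K*exp(-rT)
C = 1.5183 + 24.54000000 - 25.26621872 = 0.7921


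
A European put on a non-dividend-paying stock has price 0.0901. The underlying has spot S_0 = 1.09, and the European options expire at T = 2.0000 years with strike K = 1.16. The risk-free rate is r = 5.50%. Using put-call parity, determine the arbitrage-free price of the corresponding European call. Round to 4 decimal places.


Put-call parity: C - P = S_0 * exp(-qT) - K * exp(-rT).
S_0 * exp(-qT) = 1.0900 * 1.00000000 = 1.09000000
K * exp(-rT) = 1.1600 * 0.89583414 = 1.03916760
C = P + S*exp(-qT) - K*exp(-rT)
C = 0.0901 + 1.09000000 - 1.03916760 = 0.1409

Answer: Call price = 0.1409


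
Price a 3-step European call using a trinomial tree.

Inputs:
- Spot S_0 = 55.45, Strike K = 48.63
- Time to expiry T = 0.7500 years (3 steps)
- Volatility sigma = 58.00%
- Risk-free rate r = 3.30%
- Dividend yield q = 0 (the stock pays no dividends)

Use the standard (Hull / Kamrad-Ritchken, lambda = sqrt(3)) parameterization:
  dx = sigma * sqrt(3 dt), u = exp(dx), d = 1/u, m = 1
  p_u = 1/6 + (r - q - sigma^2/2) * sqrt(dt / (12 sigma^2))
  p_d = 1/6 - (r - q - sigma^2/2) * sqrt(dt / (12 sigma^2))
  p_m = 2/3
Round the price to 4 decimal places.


dt = T/N = 0.250000; dx = sigma*sqrt(3*dt) = 0.502295
u = exp(dx) = 1.652509; d = 1/u = 0.605140
p_u = 0.133021, p_m = 0.666667, p_d = 0.200312
Discount per step: exp(-r*dt) = 0.991784
Stock lattice S(k, j) with j the centered position index:
  k=0: S(0,+0) = 55.4500
  k=1: S(1,-1) = 33.5550; S(1,+0) = 55.4500; S(1,+1) = 91.6316
  k=2: S(2,-2) = 20.3055; S(2,-1) = 33.5550; S(2,+0) = 55.4500; S(2,+1) = 91.6316; S(2,+2) = 151.4221
  k=3: S(3,-3) = 12.2877; S(3,-2) = 20.3055; S(3,-1) = 33.5550; S(3,+0) = 55.4500; S(3,+1) = 91.6316; S(3,+2) = 151.4221; S(3,+3) = 250.2264
Terminal payoffs V(N, j) = max(S_T - K, 0):
  V(3,-3) = 0.000000; V(3,-2) = 0.000000; V(3,-1) = 0.000000; V(3,+0) = 6.820000; V(3,+1) = 43.001624; V(3,+2) = 102.792082; V(3,+3) = 201.596352
Backward induction: V(k, j) = exp(-r*dt) * [p_u * V(k+1, j+1) + p_m * V(k+1, j) + p_d * V(k+1, j-1)]
  V(2,-2) = exp(-r*dt) * [p_u*0.000000 + p_m*0.000000 + p_d*0.000000] = 0.000000
  V(2,-1) = exp(-r*dt) * [p_u*6.820000 + p_m*0.000000 + p_d*0.000000] = 0.899750
  V(2,+0) = exp(-r*dt) * [p_u*43.001624 + p_m*6.820000 + p_d*0.000000] = 10.182437
  V(2,+1) = exp(-r*dt) * [p_u*102.792082 + p_m*43.001624 + p_d*6.820000] = 43.348290
  V(2,+2) = exp(-r*dt) * [p_u*201.596352 + p_m*102.792082 + p_d*43.001624] = 103.104243
  V(1,-1) = exp(-r*dt) * [p_u*10.182437 + p_m*0.899750 + p_d*0.000000] = 1.938255
  V(1,+0) = exp(-r*dt) * [p_u*43.348290 + p_m*10.182437 + p_d*0.899750] = 12.630129
  V(1,+1) = exp(-r*dt) * [p_u*103.104243 + p_m*43.348290 + p_d*10.182437] = 44.286688
  V(0,+0) = exp(-r*dt) * [p_u*44.286688 + p_m*12.630129 + p_d*1.938255] = 14.578634

Answer: Price = V(0,0) = 14.5786


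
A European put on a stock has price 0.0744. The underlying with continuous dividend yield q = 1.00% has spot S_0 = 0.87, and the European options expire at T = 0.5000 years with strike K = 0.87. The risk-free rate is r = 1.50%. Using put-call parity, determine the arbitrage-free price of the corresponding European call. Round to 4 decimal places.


Put-call parity: C - P = S_0 * exp(-qT) - K * exp(-rT).
S_0 * exp(-qT) = 0.8700 * 0.99501248 = 0.86566086
K * exp(-rT) = 0.8700 * 0.99252805 = 0.86349941
C = P + S*exp(-qT) - K*exp(-rT)
C = 0.0744 + 0.86566086 - 0.86349941 = 0.0766

Answer: Call price = 0.0766


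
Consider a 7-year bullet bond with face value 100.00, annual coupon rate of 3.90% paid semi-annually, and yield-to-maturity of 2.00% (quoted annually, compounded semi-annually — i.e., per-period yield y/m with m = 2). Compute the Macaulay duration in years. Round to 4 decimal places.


Coupon per period c = face * coupon_rate / m = 1.950000
Periods per year m = 2; per-period yield y/m = 0.010000
Number of cashflows N = 14
Cashflows (t years, CF_t, discount factor 1/(1+y/m)^(m*t), PV):
  t = 0.5000: CF_t = 1.950000, DF = 0.990099, PV = 1.930693
  t = 1.0000: CF_t = 1.950000, DF = 0.980296, PV = 1.911577
  t = 1.5000: CF_t = 1.950000, DF = 0.970590, PV = 1.892651
  t = 2.0000: CF_t = 1.950000, DF = 0.960980, PV = 1.873912
  t = 2.5000: CF_t = 1.950000, DF = 0.951466, PV = 1.855358
  t = 3.0000: CF_t = 1.950000, DF = 0.942045, PV = 1.836988
  t = 3.5000: CF_t = 1.950000, DF = 0.932718, PV = 1.818800
  t = 4.0000: CF_t = 1.950000, DF = 0.923483, PV = 1.800792
  t = 4.5000: CF_t = 1.950000, DF = 0.914340, PV = 1.782963
  t = 5.0000: CF_t = 1.950000, DF = 0.905287, PV = 1.765310
  t = 5.5000: CF_t = 1.950000, DF = 0.896324, PV = 1.747831
  t = 6.0000: CF_t = 1.950000, DF = 0.887449, PV = 1.730526
  t = 6.5000: CF_t = 1.950000, DF = 0.878663, PV = 1.713392
  t = 7.0000: CF_t = 101.950000, DF = 0.869963, PV = 88.692725
Price P = sum_t PV_t = 112.353518
Macaulay numerator sum_t t * PV_t:
  t * PV_t at t = 0.5000: 0.965347
  t * PV_t at t = 1.0000: 1.911577
  t * PV_t at t = 1.5000: 2.838976
  t * PV_t at t = 2.0000: 3.747823
  t * PV_t at t = 2.5000: 4.638395
  t * PV_t at t = 3.0000: 5.510965
  t * PV_t at t = 3.5000: 6.365801
  t * PV_t at t = 4.0000: 7.203169
  t * PV_t at t = 4.5000: 8.023332
  t * PV_t at t = 5.0000: 8.826548
  t * PV_t at t = 5.5000: 9.613072
  t * PV_t at t = 6.0000: 10.383156
  t * PV_t at t = 6.5000: 11.137048
  t * PV_t at t = 7.0000: 620.849073
Macaulay duration D = (sum_t t * PV_t) / P = 702.014282 / 112.353518 = 6.248263

Answer: Macaulay duration = 6.2483 years


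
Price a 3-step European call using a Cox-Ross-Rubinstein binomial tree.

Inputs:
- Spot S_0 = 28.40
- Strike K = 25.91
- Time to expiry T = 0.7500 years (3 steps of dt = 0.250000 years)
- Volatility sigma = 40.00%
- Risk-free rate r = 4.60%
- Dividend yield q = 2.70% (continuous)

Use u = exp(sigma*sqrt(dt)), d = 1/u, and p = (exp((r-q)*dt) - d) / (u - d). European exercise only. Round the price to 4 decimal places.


dt = T/N = 0.250000
u = exp(sigma*sqrt(dt)) = 1.221403; d = 1/u = 0.818731
p = (exp((r-q)*dt) - d) / (u - d) = 0.461990
Discount per step: exp(-r*dt) = 0.988566
Stock lattice S(k, i) with i counting down-moves:
  k=0: S(0,0) = 28.4000
  k=1: S(1,0) = 34.6878; S(1,1) = 23.2520
  k=2: S(2,0) = 42.3678; S(2,1) = 28.4000; S(2,2) = 19.0371
  k=3: S(3,0) = 51.7482; S(3,1) = 34.6878; S(3,2) = 23.2520; S(3,3) = 15.5863
Terminal payoffs V(N, i) = max(S_T - K, 0):
  V(3,0) = 25.838174; V(3,1) = 8.777838; V(3,2) = 0.000000; V(3,3) = 0.000000
Backward induction: V(k, i) = exp(-r*dt) * [p * V(k+1, i) + (1-p) * V(k+1, i+1)].
  V(2,0) = exp(-r*dt) * [p*25.838174 + (1-p)*8.777838] = 16.469060
  V(2,1) = exp(-r*dt) * [p*8.777838 + (1-p)*0.000000] = 4.008907
  V(2,2) = exp(-r*dt) * [p*0.000000 + (1-p)*0.000000] = 0.000000
  V(1,0) = exp(-r*dt) * [p*16.469060 + (1-p)*4.008907] = 9.653718
  V(1,1) = exp(-r*dt) * [p*4.008907 + (1-p)*0.000000] = 1.830899
  V(0,0) = exp(-r*dt) * [p*9.653718 + (1-p)*1.830899] = 5.382707

Answer: Price = V(0,0) = 5.3827


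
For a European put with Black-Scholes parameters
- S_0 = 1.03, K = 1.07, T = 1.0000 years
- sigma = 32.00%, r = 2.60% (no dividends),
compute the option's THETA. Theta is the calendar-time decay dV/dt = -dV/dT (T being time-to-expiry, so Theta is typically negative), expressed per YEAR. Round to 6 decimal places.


d1 = 0.1221879805; d2 = -0.1978120195
phi(d1) = 0.3959752837; exp(-qT) = 1.0000000000; exp(-rT) = 0.9743350896
Theta = -S*exp(-qT)*phi(d1)*sigma/(2*sqrt(T)) + r*K*exp(-rT)*N(-d2) - q*S*exp(-qT)*N(-d1)
N(-d1) = 0.4513750726; N(-d2) = 0.5784039291; sqrt(T) = 1.0000000000
Term 1 = -1.0300 * 1.0000000000 * 0.3959752837 * 0.3200 / (2 * 1.0000000000) = -0.0652567268
Term 2 = 0.0260 * 1.0700 * 0.9743350896 * 0.5784039291 = 0.0156782182
Term 3 = 0 (no dividend yield, q = 0)
Theta = -0.0652567268 + (0.0156782182) + (0.0000000000) = -0.049579

Answer: Theta = -0.049579


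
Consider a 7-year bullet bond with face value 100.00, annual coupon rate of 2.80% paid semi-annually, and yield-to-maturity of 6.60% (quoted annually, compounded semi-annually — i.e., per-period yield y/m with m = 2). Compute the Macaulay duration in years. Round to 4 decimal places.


Coupon per period c = face * coupon_rate / m = 1.400000
Periods per year m = 2; per-period yield y/m = 0.033000
Number of cashflows N = 14
Cashflows (t years, CF_t, discount factor 1/(1+y/m)^(m*t), PV):
  t = 0.5000: CF_t = 1.400000, DF = 0.968054, PV = 1.355276
  t = 1.0000: CF_t = 1.400000, DF = 0.937129, PV = 1.311981
  t = 1.5000: CF_t = 1.400000, DF = 0.907192, PV = 1.270068
  t = 2.0000: CF_t = 1.400000, DF = 0.878211, PV = 1.229495
  t = 2.5000: CF_t = 1.400000, DF = 0.850156, PV = 1.190218
  t = 3.0000: CF_t = 1.400000, DF = 0.822997, PV = 1.152195
  t = 3.5000: CF_t = 1.400000, DF = 0.796705, PV = 1.115388
  t = 4.0000: CF_t = 1.400000, DF = 0.771254, PV = 1.079756
  t = 4.5000: CF_t = 1.400000, DF = 0.746616, PV = 1.045262
  t = 5.0000: CF_t = 1.400000, DF = 0.722764, PV = 1.011870
  t = 5.5000: CF_t = 1.400000, DF = 0.699675, PV = 0.979545
  t = 6.0000: CF_t = 1.400000, DF = 0.677323, PV = 0.948253
  t = 6.5000: CF_t = 1.400000, DF = 0.655686, PV = 0.917960
  t = 7.0000: CF_t = 101.400000, DF = 0.634739, PV = 64.362581
Price P = sum_t PV_t = 78.969848
Macaulay numerator sum_t t * PV_t:
  t * PV_t at t = 0.5000: 0.677638
  t * PV_t at t = 1.0000: 1.311981
  t * PV_t at t = 1.5000: 1.905102
  t * PV_t at t = 2.0000: 2.458990
  t * PV_t at t = 2.5000: 2.975544
  t * PV_t at t = 3.0000: 3.456586
  t * PV_t at t = 3.5000: 3.903856
  t * PV_t at t = 4.0000: 4.319022
  t * PV_t at t = 4.5000: 4.703679
  t * PV_t at t = 5.0000: 5.059351
  t * PV_t at t = 5.5000: 5.387499
  t * PV_t at t = 6.0000: 5.689517
  t * PV_t at t = 6.5000: 5.966741
  t * PV_t at t = 7.0000: 450.538069
Macaulay duration D = (sum_t t * PV_t) / P = 498.353577 / 78.969848 = 6.310682

Answer: Macaulay duration = 6.3107 years


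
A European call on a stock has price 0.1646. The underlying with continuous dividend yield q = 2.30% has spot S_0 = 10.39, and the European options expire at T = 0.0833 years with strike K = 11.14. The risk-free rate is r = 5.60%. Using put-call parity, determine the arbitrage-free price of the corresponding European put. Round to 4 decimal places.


Put-call parity: C - P = S_0 * exp(-qT) - K * exp(-rT).
S_0 * exp(-qT) = 10.3900 * 0.99808593 = 10.37011286
K * exp(-rT) = 11.1400 * 0.99534606 = 11.08815514
P = C - S*exp(-qT) + K*exp(-rT)
P = 0.1646 - 10.37011286 + 11.08815514 = 0.8826

Answer: Put price = 0.8826


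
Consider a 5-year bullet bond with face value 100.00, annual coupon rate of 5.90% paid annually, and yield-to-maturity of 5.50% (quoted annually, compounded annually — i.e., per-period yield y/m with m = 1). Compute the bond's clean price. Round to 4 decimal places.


Coupon per period c = face * coupon_rate / m = 5.900000
Periods per year m = 1; per-period yield y/m = 0.055000
Number of cashflows N = 5
Cashflows (t years, CF_t, discount factor 1/(1+y/m)^(m*t), PV):
  t = 1.0000: CF_t = 5.900000, DF = 0.947867, PV = 5.592417
  t = 2.0000: CF_t = 5.900000, DF = 0.898452, PV = 5.300869
  t = 3.0000: CF_t = 5.900000, DF = 0.851614, PV = 5.024521
  t = 4.0000: CF_t = 5.900000, DF = 0.807217, PV = 4.762579
  t = 5.0000: CF_t = 105.900000, DF = 0.765134, PV = 81.027728
Price P = sum_t PV_t = 101.708114

Answer: Price = 101.7081


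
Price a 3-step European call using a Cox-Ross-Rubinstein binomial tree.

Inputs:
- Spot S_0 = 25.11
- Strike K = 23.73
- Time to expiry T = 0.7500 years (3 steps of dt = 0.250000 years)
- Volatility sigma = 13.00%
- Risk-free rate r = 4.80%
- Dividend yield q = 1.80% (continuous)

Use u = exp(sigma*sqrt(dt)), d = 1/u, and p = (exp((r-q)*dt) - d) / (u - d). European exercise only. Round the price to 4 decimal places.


Answer: Price = V(0,0) = 2.2334

Derivation:
dt = T/N = 0.250000
u = exp(sigma*sqrt(dt)) = 1.067159; d = 1/u = 0.937067
p = (exp((r-q)*dt) - d) / (u - d) = 0.541624
Discount per step: exp(-r*dt) = 0.988072
Stock lattice S(k, i) with i counting down-moves:
  k=0: S(0,0) = 25.1100
  k=1: S(1,0) = 26.7964; S(1,1) = 23.5298
  k=2: S(2,0) = 28.5960; S(2,1) = 25.1100; S(2,2) = 22.0490
  k=3: S(3,0) = 30.5165; S(3,1) = 26.7964; S(3,2) = 23.5298; S(3,3) = 20.6614
Terminal payoffs V(N, i) = max(S_T - K, 0):
  V(3,0) = 6.786459; V(3,1) = 3.066363; V(3,2) = 0.000000; V(3,3) = 0.000000
Backward induction: V(k, i) = exp(-r*dt) * [p * V(k+1, i) + (1-p) * V(k+1, i+1)].
  V(2,0) = exp(-r*dt) * [p*6.786459 + (1-p)*3.066363] = 5.020646
  V(2,1) = exp(-r*dt) * [p*3.066363 + (1-p)*0.000000] = 1.641006
  V(2,2) = exp(-r*dt) * [p*0.000000 + (1-p)*0.000000] = 0.000000
  V(1,0) = exp(-r*dt) * [p*5.020646 + (1-p)*1.641006] = 3.430092
  V(1,1) = exp(-r*dt) * [p*1.641006 + (1-p)*0.000000] = 0.878206
  V(0,0) = exp(-r*dt) * [p*3.430092 + (1-p)*0.878206] = 2.233407


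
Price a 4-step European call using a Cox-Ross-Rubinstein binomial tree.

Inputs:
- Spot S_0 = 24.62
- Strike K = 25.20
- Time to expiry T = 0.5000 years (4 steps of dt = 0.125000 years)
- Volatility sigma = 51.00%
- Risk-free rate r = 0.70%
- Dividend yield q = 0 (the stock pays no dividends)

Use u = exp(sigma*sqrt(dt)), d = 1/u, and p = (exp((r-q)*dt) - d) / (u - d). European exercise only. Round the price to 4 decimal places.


Answer: Price = V(0,0) = 3.2035

Derivation:
dt = T/N = 0.125000
u = exp(sigma*sqrt(dt)) = 1.197591; d = 1/u = 0.835009
p = (exp((r-q)*dt) - d) / (u - d) = 0.457458
Discount per step: exp(-r*dt) = 0.999125
Stock lattice S(k, i) with i counting down-moves:
  k=0: S(0,0) = 24.6200
  k=1: S(1,0) = 29.4847; S(1,1) = 20.5579
  k=2: S(2,0) = 35.3106; S(2,1) = 24.6200; S(2,2) = 17.1661
  k=3: S(3,0) = 42.2877; S(3,1) = 29.4847; S(3,2) = 20.5579; S(3,3) = 14.3338
  k=4: S(4,0) = 50.6434; S(4,1) = 35.3106; S(4,2) = 24.6200; S(4,3) = 17.1661; S(4,4) = 11.9689
Terminal payoffs V(N, i) = max(S_T - K, 0):
  V(4,0) = 25.443356; V(4,1) = 10.110613; V(4,2) = 0.000000; V(4,3) = 0.000000; V(4,4) = 0.000000
Backward induction: V(k, i) = exp(-r*dt) * [p * V(k+1, i) + (1-p) * V(k+1, i+1)].
  V(3,0) = exp(-r*dt) * [p*25.443356 + (1-p)*10.110613] = 17.109721
  V(3,1) = exp(-r*dt) * [p*10.110613 + (1-p)*0.000000] = 4.621136
  V(3,2) = exp(-r*dt) * [p*0.000000 + (1-p)*0.000000] = 0.000000
  V(3,3) = exp(-r*dt) * [p*0.000000 + (1-p)*0.000000] = 0.000000
  V(2,0) = exp(-r*dt) * [p*17.109721 + (1-p)*4.621136] = 10.325100
  V(2,1) = exp(-r*dt) * [p*4.621136 + (1-p)*0.000000] = 2.112126
  V(2,2) = exp(-r*dt) * [p*0.000000 + (1-p)*0.000000] = 0.000000
  V(1,0) = exp(-r*dt) * [p*10.325100 + (1-p)*2.112126] = 5.864084
  V(1,1) = exp(-r*dt) * [p*2.112126 + (1-p)*0.000000] = 0.965364
  V(0,0) = exp(-r*dt) * [p*5.864084 + (1-p)*0.965364] = 3.203518


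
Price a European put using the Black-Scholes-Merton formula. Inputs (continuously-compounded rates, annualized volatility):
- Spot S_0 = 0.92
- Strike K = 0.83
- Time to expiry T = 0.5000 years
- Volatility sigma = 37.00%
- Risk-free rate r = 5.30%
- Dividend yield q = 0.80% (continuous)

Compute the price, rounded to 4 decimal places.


d1 = (ln(S/K) + (r - q + 0.5*sigma^2) * T) / (sigma * sqrt(T)) = 0.61030183
d2 = d1 - sigma * sqrt(T) = 0.34867233
exp(-rT) = 0.97384804; exp(-qT) = 0.99600799
P = K * exp(-rT) * N(-d2) - S_0 * exp(-qT) * N(-d1)
N(-d1) = 0.27083094; N(-d2) = 0.36366766
P = 0.8300 * 0.97384804 * 0.36366766 - 0.9200 * 0.99600799 * 0.27083094 = 0.0458

Answer: Price = 0.0458


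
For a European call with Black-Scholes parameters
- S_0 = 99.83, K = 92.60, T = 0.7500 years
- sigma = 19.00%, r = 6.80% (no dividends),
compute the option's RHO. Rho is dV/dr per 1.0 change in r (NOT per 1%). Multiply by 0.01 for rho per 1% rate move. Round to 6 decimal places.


d1 = 0.8491126733; d2 = 0.6845678466
phi(d1) = 0.2781945196; exp(-qT) = 1.0000000000; exp(-rT) = 0.9502786705
N(d2) = 0.7531916687
Rho = K*T*exp(-rT)*N(d2) = 92.6000 * 0.7500 * 0.9502786705 * 0.7531916687 = 49.708280

Answer: Rho = 49.708280


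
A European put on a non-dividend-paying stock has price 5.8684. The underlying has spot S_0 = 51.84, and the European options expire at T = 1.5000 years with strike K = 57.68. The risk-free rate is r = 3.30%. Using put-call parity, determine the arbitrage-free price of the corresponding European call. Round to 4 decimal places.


Answer: Call price = 2.8140

Derivation:
Put-call parity: C - P = S_0 * exp(-qT) - K * exp(-rT).
S_0 * exp(-qT) = 51.8400 * 1.00000000 = 51.84000000
K * exp(-rT) = 57.6800 * 0.95170516 = 54.89435352
C = P + S*exp(-qT) - K*exp(-rT)
C = 5.8684 + 51.84000000 - 54.89435352 = 2.8140


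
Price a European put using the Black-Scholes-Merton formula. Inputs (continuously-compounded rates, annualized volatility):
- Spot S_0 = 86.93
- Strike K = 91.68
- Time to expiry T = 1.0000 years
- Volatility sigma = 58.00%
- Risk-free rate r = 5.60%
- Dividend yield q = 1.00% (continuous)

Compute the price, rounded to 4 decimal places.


Answer: Price = 20.0221

Derivation:
d1 = (ln(S/K) + (r - q + 0.5*sigma^2) * T) / (sigma * sqrt(T)) = 0.27758439
d2 = d1 - sigma * sqrt(T) = -0.30241561
exp(-rT) = 0.94553914; exp(-qT) = 0.99004983
P = K * exp(-rT) * N(-d2) - S_0 * exp(-qT) * N(-d1)
N(-d1) = 0.39066571; N(-d2) = 0.61883237
P = 91.6800 * 0.94553914 * 0.61883237 - 86.9300 * 0.99004983 * 0.39066571 = 20.0221


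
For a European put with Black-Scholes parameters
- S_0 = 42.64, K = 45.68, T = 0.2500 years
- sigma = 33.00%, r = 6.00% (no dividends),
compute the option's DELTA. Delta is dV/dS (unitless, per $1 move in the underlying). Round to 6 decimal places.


d1 = -0.2439714272; d2 = -0.4089714272
phi(d1) = 0.3872442834; exp(-qT) = 1.0000000000; exp(-rT) = 0.9851119396
N(-d1) = 0.5963735254
Delta = -exp(-qT) * N(-d1) = -1.0000000000 * 0.5963735254 = -0.596374

Answer: Delta = -0.596374
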